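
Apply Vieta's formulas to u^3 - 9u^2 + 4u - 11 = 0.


Monic cubic u^3+bu^2+cu+d=0: sum=-b, pairwise sum=c, product=-d.
b=-9, c=4, d=-11
r1+r2+r3 = 9
r1r2+r1r3+r2r3 = 4
r1r2r3 = 11


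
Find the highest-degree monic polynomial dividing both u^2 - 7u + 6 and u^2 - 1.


Factor each:
  u^2 - 7u + 6 = (u - 1)(u - 6)
  u^2 - 1 = (u - 1)(u + 1)
Common monic factor: u - 1


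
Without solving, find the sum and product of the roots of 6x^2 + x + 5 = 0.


For ax^2+bx+c=0: sum = -b/a, product = c/a.
a=6, b=1, c=5
Sum = -(1)/6 = -1/6
Product = (5)/6 = 5/6


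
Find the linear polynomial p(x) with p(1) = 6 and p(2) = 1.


p(x) = mx + b. Using p(1)=6, p(2)=1:
m = (6 - 1)/(1 - 2) = 5/-1 = -5
b = 6 - m*(1) = 6 + 5 = 11
p(x) = -5x + 11


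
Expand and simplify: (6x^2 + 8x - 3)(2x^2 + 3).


Distribute each term of the first polynomial:
  (6x^2)(2x^2 + 3) = 12x^4 + 18x^2
  (8x)(2x^2 + 3) = 16x^3 + 24x
  (-3)(2x^2 + 3) = -6x^2 - 9
Sum: 12x^4 + 16x^3 + 12x^2 + 24x - 9


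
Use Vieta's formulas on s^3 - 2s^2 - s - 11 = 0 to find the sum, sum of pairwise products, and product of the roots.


Monic cubic s^3+bs^2+cs+d=0: sum=-b, pairwise sum=c, product=-d.
b=-2, c=-1, d=-11
r1+r2+r3 = 2
r1r2+r1r3+r2r3 = -1
r1r2r3 = 11


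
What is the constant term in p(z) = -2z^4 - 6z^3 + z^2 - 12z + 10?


Read off the constant term: 10


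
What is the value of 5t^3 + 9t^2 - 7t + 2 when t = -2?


Using direct substitution:
  5 * (-2)^3 = -40
  9 * (-2)^2 = 36
  -7 * (-2)^1 = 14
  constant: 2
Sum = -40 + 36 + 14 + 2 = 12


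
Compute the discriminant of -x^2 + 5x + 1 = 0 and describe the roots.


D = b^2 - 4ac = (5)^2 - 4(-1)(1) = 25 + 4 = 29
Since D > 0: two distinct irrational roots


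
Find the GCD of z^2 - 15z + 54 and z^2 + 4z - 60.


Factor each:
  z^2 - 15z + 54 = (z - 6)(z - 9)
  z^2 + 4z - 60 = (z - 6)(z + 10)
Common monic factor: z - 6


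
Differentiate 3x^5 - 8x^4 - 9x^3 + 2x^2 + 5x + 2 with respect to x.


Apply the power rule term by term:
  d/dx(3x^5) = 15x^4
  d/dx(-8x^4) = -32x^3
  d/dx(-9x^3) = -27x^2
  d/dx(2x^2) = 4x
  d/dx(5x) = 5
  d/dx(2) = 0
p'(x) = 15x^4 - 32x^3 - 27x^2 + 4x + 5


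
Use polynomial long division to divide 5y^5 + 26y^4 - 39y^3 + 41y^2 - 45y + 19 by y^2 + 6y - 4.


(5y^5 + 26y^4 - 39y^3 + 41y^2 - 45y + 19) / (y^2 + 6y - 4)
Step 1: 5y^3 * (y^2 + 6y - 4) = 5y^5 + 30y^4 - 20y^3; subtract.
Step 2: -4y^2 * (y^2 + 6y - 4) = -4y^4 - 24y^3 + 16y^2; subtract.
Step 3: 5y * (y^2 + 6y - 4) = 5y^3 + 30y^2 - 20y; subtract.
Step 4: -5 * (y^2 + 6y - 4) = -5y^2 - 30y + 20; subtract.
Quotient: 5y^3 - 4y^2 + 5y - 5, Remainder: 5y - 1


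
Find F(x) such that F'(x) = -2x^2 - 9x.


Reverse power rule on each term:
  ∫ -2x^2 dx = -(2/3)x^3
  ∫ -9x dx = -(9/2)x^2
F(x) = -(2/3)x^3 - (9/2)x^2 + C


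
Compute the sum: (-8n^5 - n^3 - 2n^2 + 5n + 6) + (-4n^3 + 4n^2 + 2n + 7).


Align terms by degree and add:
  -8n^5 - n^3 - 2n^2 + 5n + 6
  -4n^3 + 4n^2 + 2n + 7
= -8n^5 - 5n^3 + 2n^2 + 7n + 13


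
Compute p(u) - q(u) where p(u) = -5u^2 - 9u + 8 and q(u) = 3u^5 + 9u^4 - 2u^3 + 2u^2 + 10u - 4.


Distribute the minus sign:
  (-5u^2 - 9u + 8)
- (3u^5 + 9u^4 - 2u^3 + 2u^2 + 10u - 4)
Negate second polynomial: -3u^5 - 9u^4 + 2u^3 - 2u^2 - 10u + 4
Add: -3u^5 - 9u^4 + 2u^3 - 7u^2 - 19u + 12


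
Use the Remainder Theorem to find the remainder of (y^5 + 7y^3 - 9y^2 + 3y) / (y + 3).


By the Remainder Theorem, the remainder equals p(-3):
  1*(-3)^5 = -243
  0*(-3)^4 = 0
  7*(-3)^3 = -189
  -9*(-3)^2 = -81
  3*(-3)^1 = -9
  constant: 0
Sum: -243 + 0 - 189 - 81 - 9 + 0 = -522


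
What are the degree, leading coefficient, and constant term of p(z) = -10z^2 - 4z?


Highest power of z is 2, with coefficient -10. Constant term is 0.
Degree = 2, leading coefficient = -10, constant term = 0


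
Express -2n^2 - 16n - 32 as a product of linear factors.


Roots satisfy r1 + r2 = -b/a = -8 and r1*r2 = c/a = 16.
So r1 = -4, r2 = -4.
-2n^2 - 16n - 32 = -2(n - r1)(n - r2) = -2(n + 4)(n + 4)


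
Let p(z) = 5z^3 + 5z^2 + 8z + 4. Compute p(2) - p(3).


p(2) = 80
p(3) = 208
p(2) - p(3) = 80 - 208 = -128


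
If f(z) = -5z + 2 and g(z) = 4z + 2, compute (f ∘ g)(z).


Substitute g(z) into f:
f(g(z)) = -5*(4z + 2) + 2
Expand and combine: -20z - 8


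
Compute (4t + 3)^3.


Expand (4t + 3)^3 by repeated multiplication:
  (4t + 3)^2 = 16t^2 + 24t + 9
= 64t^3 + 144t^2 + 108t + 27


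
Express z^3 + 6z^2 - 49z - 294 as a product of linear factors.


Try integer roots (divisors of -294). z=-6: p(-6)=0.
Divide out (z + 6): quotient is z^2 - 49.
Factor the quadratic: (z - 7)(z + 7)
Result: (z + 6)(z - 7)(z + 7)


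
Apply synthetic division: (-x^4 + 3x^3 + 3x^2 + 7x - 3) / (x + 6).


Synthetic division with c = -6. Coefficients: -1, 3, 3, 7, -3
Bring down -1.
  -1 * -6 = 6; 6 + 3 = 9
  9 * -6 = -54; -54 + 3 = -51
  -51 * -6 = 306; 306 + 7 = 313
  313 * -6 = -1878; -1878 - 3 = -1881
Quotient: -x^3 + 9x^2 - 51x + 313, Remainder: -1881


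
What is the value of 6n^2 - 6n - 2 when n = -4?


Using direct substitution:
  6 * (-4)^2 = 96
  -6 * (-4)^1 = 24
  constant: -2
Sum = 96 + 24 - 2 = 118


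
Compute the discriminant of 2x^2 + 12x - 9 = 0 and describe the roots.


D = b^2 - 4ac = (12)^2 - 4(2)(-9) = 144 + 72 = 216
Since D > 0: two distinct irrational roots


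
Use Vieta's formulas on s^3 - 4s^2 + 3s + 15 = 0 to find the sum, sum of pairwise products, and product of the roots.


Monic cubic s^3+bs^2+cs+d=0: sum=-b, pairwise sum=c, product=-d.
b=-4, c=3, d=15
r1+r2+r3 = 4
r1r2+r1r3+r2r3 = 3
r1r2r3 = -15


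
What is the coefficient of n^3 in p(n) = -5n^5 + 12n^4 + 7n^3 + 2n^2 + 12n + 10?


Read off the coefficient of n^3: 7


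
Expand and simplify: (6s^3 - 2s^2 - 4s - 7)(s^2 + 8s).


Distribute each term of the first polynomial:
  (6s^3)(s^2 + 8s) = 6s^5 + 48s^4
  (-2s^2)(s^2 + 8s) = -2s^4 - 16s^3
  (-4s)(s^2 + 8s) = -4s^3 - 32s^2
  (-7)(s^2 + 8s) = -7s^2 - 56s
Sum: 6s^5 + 46s^4 - 20s^3 - 39s^2 - 56s


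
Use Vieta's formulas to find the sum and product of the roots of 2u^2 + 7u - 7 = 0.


For au^2+bu+c=0: sum = -b/a, product = c/a.
a=2, b=7, c=-7
Sum = -(7)/2 = -7/2
Product = (-7)/2 = -7/2


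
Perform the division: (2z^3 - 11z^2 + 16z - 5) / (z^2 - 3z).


(2z^3 - 11z^2 + 16z - 5) / (z^2 - 3z)
Step 1: 2z * (z^2 - 3z) = 2z^3 - 6z^2; subtract.
Step 2: -5 * (z^2 - 3z) = -5z^2 + 15z; subtract.
Quotient: 2z - 5, Remainder: z - 5


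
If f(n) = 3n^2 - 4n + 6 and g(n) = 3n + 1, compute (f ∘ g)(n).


Substitute g(n) into f:
f(g(n)) = 3*(3n + 1)^2 + (-4)*(3n + 1) + 6
(3n + 1)^2 = 9n^2 + 6n + 1
Expand and combine: 27n^2 + 6n + 5


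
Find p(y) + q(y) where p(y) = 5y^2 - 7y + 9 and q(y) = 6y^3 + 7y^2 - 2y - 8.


Align terms by degree and add:
  5y^2 - 7y + 9
+ 6y^3 + 7y^2 - 2y - 8
= 6y^3 + 12y^2 - 9y + 1


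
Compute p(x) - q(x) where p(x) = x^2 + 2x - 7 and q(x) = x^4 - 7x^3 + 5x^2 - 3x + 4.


Distribute the minus sign:
  (x^2 + 2x - 7)
- (x^4 - 7x^3 + 5x^2 - 3x + 4)
Negate second polynomial: -x^4 + 7x^3 - 5x^2 + 3x - 4
Add: -x^4 + 7x^3 - 4x^2 + 5x - 11


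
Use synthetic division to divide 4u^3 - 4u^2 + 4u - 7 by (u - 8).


Synthetic division with c = 8. Coefficients: 4, -4, 4, -7
Bring down 4.
  4 * 8 = 32; 32 - 4 = 28
  28 * 8 = 224; 224 + 4 = 228
  228 * 8 = 1824; 1824 - 7 = 1817
Quotient: 4u^2 + 28u + 228, Remainder: 1817


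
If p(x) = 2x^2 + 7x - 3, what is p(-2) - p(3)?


p(-2) = -9
p(3) = 36
p(-2) - p(3) = -9 - 36 = -45


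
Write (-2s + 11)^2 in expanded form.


Expand (-2s + 11)^2 by repeated multiplication:
= 4s^2 - 44s + 121


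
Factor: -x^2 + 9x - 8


Roots satisfy r1 + r2 = -b/a = 9 and r1*r2 = c/a = 8.
So r1 = 8, r2 = 1.
-x^2 + 9x - 8 = -(x - r1)(x - r2) = -(x - 8)(x - 1)


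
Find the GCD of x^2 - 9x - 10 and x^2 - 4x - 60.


Factor each:
  x^2 - 9x - 10 = (x - 10)(x + 1)
  x^2 - 4x - 60 = (x - 10)(x + 6)
Common monic factor: x - 10


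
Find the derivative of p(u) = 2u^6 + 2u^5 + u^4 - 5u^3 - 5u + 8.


Apply the power rule term by term:
  d/du(2u^6) = 12u^5
  d/du(2u^5) = 10u^4
  d/du(u^4) = 4u^3
  d/du(-5u^3) = -15u^2
  d/du(-5u) = -5
  d/du(8) = 0
p'(u) = 12u^5 + 10u^4 + 4u^3 - 15u^2 - 5


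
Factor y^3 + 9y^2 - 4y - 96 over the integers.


Try integer roots (divisors of -96). y=-8: p(-8)=0.
Divide out (y + 8): quotient is y^2 + y - 12.
Factor the quadratic: (y + 4)(y - 3)
Result: (y + 8)(y + 4)(y - 3)


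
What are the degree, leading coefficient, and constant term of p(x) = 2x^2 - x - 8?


Highest power of x is 2, with coefficient 2. Constant term is -8.
Degree = 2, leading coefficient = 2, constant term = -8


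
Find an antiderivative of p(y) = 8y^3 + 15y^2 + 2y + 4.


Reverse power rule on each term:
  ∫ 8y^3 dy = 2y^4
  ∫ 15y^2 dy = 5y^3
  ∫ 2y dy = y^2
  ∫ 4 dy = 4y
F(y) = 2y^4 + 5y^3 + y^2 + 4y + C


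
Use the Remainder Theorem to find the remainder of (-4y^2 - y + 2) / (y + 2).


By the Remainder Theorem, the remainder equals p(-2):
  -4*(-2)^2 = -16
  -1*(-2)^1 = 2
  constant: 2
Sum: -16 + 2 + 2 = -12


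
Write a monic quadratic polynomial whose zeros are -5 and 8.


p(z) = (z + 5)(z - 8)
Expand: z^2 - 3z - 40


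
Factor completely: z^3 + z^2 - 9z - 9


Try integer roots (divisors of -9). z=-3: p(-3)=0.
Divide out (z + 3): quotient is z^2 - 2z - 3.
Factor the quadratic: (z + 1)(z - 3)
Result: (z + 3)(z + 1)(z - 3)


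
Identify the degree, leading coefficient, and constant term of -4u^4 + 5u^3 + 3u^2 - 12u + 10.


Highest power of u is 4, with coefficient -4. Constant term is 10.
Degree = 4, leading coefficient = -4, constant term = 10


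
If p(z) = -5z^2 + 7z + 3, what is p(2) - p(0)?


p(2) = -3
p(0) = 3
p(2) - p(0) = -3 - 3 = -6


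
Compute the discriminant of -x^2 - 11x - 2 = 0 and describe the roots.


D = b^2 - 4ac = (-11)^2 - 4(-1)(-2) = 121 - 8 = 113
Since D > 0: two distinct irrational roots


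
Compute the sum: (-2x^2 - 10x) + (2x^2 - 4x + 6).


Align terms by degree and add:
  -2x^2 - 10x
+ 2x^2 - 4x + 6
= -14x + 6


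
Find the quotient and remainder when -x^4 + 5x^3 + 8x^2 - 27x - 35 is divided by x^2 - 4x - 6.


(-x^4 + 5x^3 + 8x^2 - 27x - 35) / (x^2 - 4x - 6)
Step 1: -x^2 * (x^2 - 4x - 6) = -x^4 + 4x^3 + 6x^2; subtract.
Step 2: x * (x^2 - 4x - 6) = x^3 - 4x^2 - 6x; subtract.
Step 3: 6 * (x^2 - 4x - 6) = 6x^2 - 24x - 36; subtract.
Quotient: -x^2 + x + 6, Remainder: 3x + 1


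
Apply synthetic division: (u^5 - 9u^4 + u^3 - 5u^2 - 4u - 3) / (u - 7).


Synthetic division with c = 7. Coefficients: 1, -9, 1, -5, -4, -3
Bring down 1.
  1 * 7 = 7; 7 - 9 = -2
  -2 * 7 = -14; -14 + 1 = -13
  -13 * 7 = -91; -91 - 5 = -96
  -96 * 7 = -672; -672 - 4 = -676
  -676 * 7 = -4732; -4732 - 3 = -4735
Quotient: u^4 - 2u^3 - 13u^2 - 96u - 676, Remainder: -4735


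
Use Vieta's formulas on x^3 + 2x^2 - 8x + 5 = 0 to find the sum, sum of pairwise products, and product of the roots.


Monic cubic x^3+bx^2+cx+d=0: sum=-b, pairwise sum=c, product=-d.
b=2, c=-8, d=5
r1+r2+r3 = -2
r1r2+r1r3+r2r3 = -8
r1r2r3 = -5


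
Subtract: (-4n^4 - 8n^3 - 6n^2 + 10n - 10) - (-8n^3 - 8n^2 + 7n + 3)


Distribute the minus sign:
  (-4n^4 - 8n^3 - 6n^2 + 10n - 10)
- (-8n^3 - 8n^2 + 7n + 3)
Negate second polynomial: 8n^3 + 8n^2 - 7n - 3
Add: -4n^4 + 2n^2 + 3n - 13


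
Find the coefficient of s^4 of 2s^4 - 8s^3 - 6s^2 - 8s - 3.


Read off the coefficient of s^4: 2


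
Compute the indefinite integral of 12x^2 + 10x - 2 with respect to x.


Reverse power rule on each term:
  ∫ 12x^2 dx = 4x^3
  ∫ 10x dx = 5x^2
  ∫ -2 dx = -2x
F(x) = 4x^3 + 5x^2 - 2x + C


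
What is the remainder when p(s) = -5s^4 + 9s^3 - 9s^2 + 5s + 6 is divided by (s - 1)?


By the Remainder Theorem, the remainder equals p(1):
  -5*(1)^4 = -5
  9*(1)^3 = 9
  -9*(1)^2 = -9
  5*(1)^1 = 5
  constant: 6
Sum: -5 + 9 - 9 + 5 + 6 = 6


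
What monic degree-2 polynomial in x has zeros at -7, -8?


p(x) = (x + 7)(x + 8)
Expand: x^2 + 15x + 56


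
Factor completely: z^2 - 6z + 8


Roots satisfy r1 + r2 = -b/a = 6 and r1*r2 = c/a = 8.
So r1 = 4, r2 = 2.
z^2 - 6z + 8 = (z - r1)(z - r2) = (z - 4)(z - 2)


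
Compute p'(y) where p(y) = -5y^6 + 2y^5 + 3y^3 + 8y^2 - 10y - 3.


Apply the power rule term by term:
  d/dy(-5y^6) = -30y^5
  d/dy(2y^5) = 10y^4
  d/dy(3y^3) = 9y^2
  d/dy(8y^2) = 16y
  d/dy(-10y) = -10
  d/dy(-3) = 0
p'(y) = -30y^5 + 10y^4 + 9y^2 + 16y - 10


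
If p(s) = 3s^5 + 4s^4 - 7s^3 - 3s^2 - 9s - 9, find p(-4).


Using direct substitution:
  3 * (-4)^5 = -3072
  4 * (-4)^4 = 1024
  -7 * (-4)^3 = 448
  -3 * (-4)^2 = -48
  -9 * (-4)^1 = 36
  constant: -9
Sum = -3072 + 1024 + 448 - 48 + 36 - 9 = -1621


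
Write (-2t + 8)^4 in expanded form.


Expand (-2t + 8)^4 by repeated multiplication:
  (-2t + 8)^2 = 4t^2 - 32t + 64
  (-2t + 8)^3 = -8t^3 + 96t^2 - 384t + 512
= 16t^4 - 256t^3 + 1536t^2 - 4096t + 4096


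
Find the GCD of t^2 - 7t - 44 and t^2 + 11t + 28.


Factor each:
  t^2 - 7t - 44 = (t + 4)(t - 11)
  t^2 + 11t + 28 = (t + 4)(t + 7)
Common monic factor: t + 4


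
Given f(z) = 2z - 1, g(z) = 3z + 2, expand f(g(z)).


Substitute g(z) into f:
f(g(z)) = 2*(3z + 2) + (-1)
Expand and combine: 6z + 3


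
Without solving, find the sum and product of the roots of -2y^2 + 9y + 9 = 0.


For ay^2+by+c=0: sum = -b/a, product = c/a.
a=-2, b=9, c=9
Sum = -(9)/-2 = 9/2
Product = (9)/-2 = -9/2


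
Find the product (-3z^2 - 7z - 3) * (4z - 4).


Distribute each term of the first polynomial:
  (-3z^2)(4z - 4) = -12z^3 + 12z^2
  (-7z)(4z - 4) = -28z^2 + 28z
  (-3)(4z - 4) = -12z + 12
Sum: -12z^3 - 16z^2 + 16z + 12


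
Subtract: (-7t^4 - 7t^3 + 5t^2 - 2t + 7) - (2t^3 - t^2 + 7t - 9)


Distribute the minus sign:
  (-7t^4 - 7t^3 + 5t^2 - 2t + 7)
- (2t^3 - t^2 + 7t - 9)
Negate second polynomial: -2t^3 + t^2 - 7t + 9
Add: -7t^4 - 9t^3 + 6t^2 - 9t + 16


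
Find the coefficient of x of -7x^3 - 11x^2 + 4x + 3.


Read off the coefficient of x: 4


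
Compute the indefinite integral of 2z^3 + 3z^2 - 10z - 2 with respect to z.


Reverse power rule on each term:
  ∫ 2z^3 dz = (1/2)z^4
  ∫ 3z^2 dz = z^3
  ∫ -10z dz = -5z^2
  ∫ -2 dz = -2z
F(z) = (1/2)z^4 + z^3 - 5z^2 - 2z + C


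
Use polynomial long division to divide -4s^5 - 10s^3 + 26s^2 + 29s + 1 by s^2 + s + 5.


(-4s^5 - 10s^3 + 26s^2 + 29s + 1) / (s^2 + s + 5)
Step 1: -4s^3 * (s^2 + s + 5) = -4s^5 - 4s^4 - 20s^3; subtract.
Step 2: 4s^2 * (s^2 + s + 5) = 4s^4 + 4s^3 + 20s^2; subtract.
Step 3: 6s * (s^2 + s + 5) = 6s^3 + 6s^2 + 30s; subtract.
Step 4: 0 * (s^2 + s + 5) = 0; subtract.
Quotient: -4s^3 + 4s^2 + 6s, Remainder: -s + 1


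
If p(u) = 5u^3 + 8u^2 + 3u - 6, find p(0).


Using direct substitution:
  5 * (0)^3 = 0
  8 * (0)^2 = 0
  3 * (0)^1 = 0
  constant: -6
Sum = 0 + 0 + 0 - 6 = -6


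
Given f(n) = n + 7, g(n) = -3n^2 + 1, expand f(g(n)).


Substitute g(n) into f:
f(g(n)) = 1*(-3n^2 + 1) + 7
Expand and combine: -3n^2 + 8


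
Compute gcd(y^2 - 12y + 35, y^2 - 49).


Factor each:
  y^2 - 12y + 35 = (y - 7)(y - 5)
  y^2 - 49 = (y - 7)(y + 7)
Common monic factor: y - 7


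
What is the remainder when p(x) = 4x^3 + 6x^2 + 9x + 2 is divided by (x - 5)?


By the Remainder Theorem, the remainder equals p(5):
  4*(5)^3 = 500
  6*(5)^2 = 150
  9*(5)^1 = 45
  constant: 2
Sum: 500 + 150 + 45 + 2 = 697


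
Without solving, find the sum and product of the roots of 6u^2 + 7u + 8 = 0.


For au^2+bu+c=0: sum = -b/a, product = c/a.
a=6, b=7, c=8
Sum = -(7)/6 = -7/6
Product = (8)/6 = 4/3


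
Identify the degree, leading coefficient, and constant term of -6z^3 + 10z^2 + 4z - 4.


Highest power of z is 3, with coefficient -6. Constant term is -4.
Degree = 3, leading coefficient = -6, constant term = -4


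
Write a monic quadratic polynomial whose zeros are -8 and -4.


p(z) = (z + 8)(z + 4)
Expand: z^2 + 12z + 32


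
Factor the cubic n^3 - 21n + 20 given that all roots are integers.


Try integer roots (divisors of 20). n=4: p(4)=0.
Divide out (n - 4): quotient is n^2 + 4n - 5.
Factor the quadratic: (n + 5)(n - 1)
Result: (n - 4)(n + 5)(n - 1)


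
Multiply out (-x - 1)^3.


Expand (-x - 1)^3 by repeated multiplication:
  (-x - 1)^2 = x^2 + 2x + 1
= -x^3 - 3x^2 - 3x - 1


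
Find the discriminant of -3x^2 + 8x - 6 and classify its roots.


D = b^2 - 4ac = (8)^2 - 4(-3)(-6) = 64 - 72 = -8
Since D < 0: two complex conjugate roots (no real roots)


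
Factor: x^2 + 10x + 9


Roots satisfy r1 + r2 = -b/a = -10 and r1*r2 = c/a = 9.
So r1 = -9, r2 = -1.
x^2 + 10x + 9 = (x - r1)(x - r2) = (x + 9)(x + 1)


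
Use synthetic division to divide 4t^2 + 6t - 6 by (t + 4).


Synthetic division with c = -4. Coefficients: 4, 6, -6
Bring down 4.
  4 * -4 = -16; -16 + 6 = -10
  -10 * -4 = 40; 40 - 6 = 34
Quotient: 4t - 10, Remainder: 34


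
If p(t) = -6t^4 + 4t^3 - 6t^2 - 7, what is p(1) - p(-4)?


p(1) = -15
p(-4) = -1895
p(1) - p(-4) = -15 + 1895 = 1880


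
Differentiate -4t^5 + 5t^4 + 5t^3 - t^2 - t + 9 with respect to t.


Apply the power rule term by term:
  d/dt(-4t^5) = -20t^4
  d/dt(5t^4) = 20t^3
  d/dt(5t^3) = 15t^2
  d/dt(-t^2) = -2t
  d/dt(-t) = -1
  d/dt(9) = 0
p'(t) = -20t^4 + 20t^3 + 15t^2 - 2t - 1


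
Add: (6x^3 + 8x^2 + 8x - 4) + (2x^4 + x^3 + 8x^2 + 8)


Align terms by degree and add:
  6x^3 + 8x^2 + 8x - 4
+ 2x^4 + x^3 + 8x^2 + 8
= 2x^4 + 7x^3 + 16x^2 + 8x + 4


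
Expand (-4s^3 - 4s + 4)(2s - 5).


Distribute each term of the first polynomial:
  (-4s^3)(2s - 5) = -8s^4 + 20s^3
  (-4s)(2s - 5) = -8s^2 + 20s
  (4)(2s - 5) = 8s - 20
Sum: -8s^4 + 20s^3 - 8s^2 + 28s - 20


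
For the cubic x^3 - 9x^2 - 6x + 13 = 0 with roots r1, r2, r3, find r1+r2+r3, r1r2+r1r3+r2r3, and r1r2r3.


Monic cubic x^3+bx^2+cx+d=0: sum=-b, pairwise sum=c, product=-d.
b=-9, c=-6, d=13
r1+r2+r3 = 9
r1r2+r1r3+r2r3 = -6
r1r2r3 = -13


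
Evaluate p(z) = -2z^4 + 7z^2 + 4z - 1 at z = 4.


Using direct substitution:
  -2 * (4)^4 = -512
  0 * (4)^3 = 0
  7 * (4)^2 = 112
  4 * (4)^1 = 16
  constant: -1
Sum = -512 + 0 + 112 + 16 - 1 = -385


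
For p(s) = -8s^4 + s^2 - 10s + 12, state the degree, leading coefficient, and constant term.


Highest power of s is 4, with coefficient -8. Constant term is 12.
Degree = 4, leading coefficient = -8, constant term = 12


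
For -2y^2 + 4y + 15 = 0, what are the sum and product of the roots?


For ay^2+by+c=0: sum = -b/a, product = c/a.
a=-2, b=4, c=15
Sum = -(4)/-2 = 2
Product = (15)/-2 = -15/2


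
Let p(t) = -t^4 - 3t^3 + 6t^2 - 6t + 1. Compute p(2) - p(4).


p(2) = -27
p(4) = -375
p(2) - p(4) = -27 + 375 = 348


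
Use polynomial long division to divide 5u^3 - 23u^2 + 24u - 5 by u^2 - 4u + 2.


(5u^3 - 23u^2 + 24u - 5) / (u^2 - 4u + 2)
Step 1: 5u * (u^2 - 4u + 2) = 5u^3 - 20u^2 + 10u; subtract.
Step 2: -3 * (u^2 - 4u + 2) = -3u^2 + 12u - 6; subtract.
Quotient: 5u - 3, Remainder: 2u + 1


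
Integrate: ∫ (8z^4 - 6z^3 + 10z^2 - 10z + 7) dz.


Reverse power rule on each term:
  ∫ 8z^4 dz = (8/5)z^5
  ∫ -6z^3 dz = -(3/2)z^4
  ∫ 10z^2 dz = (10/3)z^3
  ∫ -10z dz = -5z^2
  ∫ 7 dz = 7z
F(z) = (8/5)z^5 - (3/2)z^4 + (10/3)z^3 - 5z^2 + 7z + C


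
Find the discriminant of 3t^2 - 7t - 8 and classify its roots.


D = b^2 - 4ac = (-7)^2 - 4(3)(-8) = 49 + 96 = 145
Since D > 0: two distinct irrational roots


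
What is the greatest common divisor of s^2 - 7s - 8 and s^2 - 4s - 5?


Factor each:
  s^2 - 7s - 8 = (s + 1)(s - 8)
  s^2 - 4s - 5 = (s + 1)(s - 5)
Common monic factor: s + 1


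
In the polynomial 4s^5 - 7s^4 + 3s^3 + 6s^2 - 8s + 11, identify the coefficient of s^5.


Read off the coefficient of s^5: 4


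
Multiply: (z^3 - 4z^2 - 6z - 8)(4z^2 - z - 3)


Distribute each term of the first polynomial:
  (z^3)(4z^2 - z - 3) = 4z^5 - z^4 - 3z^3
  (-4z^2)(4z^2 - z - 3) = -16z^4 + 4z^3 + 12z^2
  (-6z)(4z^2 - z - 3) = -24z^3 + 6z^2 + 18z
  (-8)(4z^2 - z - 3) = -32z^2 + 8z + 24
Sum: 4z^5 - 17z^4 - 23z^3 - 14z^2 + 26z + 24


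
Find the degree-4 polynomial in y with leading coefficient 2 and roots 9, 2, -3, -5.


p(y) = 2(y - 9)(y - 2)(y + 3)(y + 5)
Expand: 2y^4 - 6y^3 - 110y^2 - 42y + 540


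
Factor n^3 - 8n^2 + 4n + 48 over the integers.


Try integer roots (divisors of 48). n=6: p(6)=0.
Divide out (n - 6): quotient is n^2 - 2n - 8.
Factor the quadratic: (n - 4)(n + 2)
Result: (n - 6)(n - 4)(n + 2)


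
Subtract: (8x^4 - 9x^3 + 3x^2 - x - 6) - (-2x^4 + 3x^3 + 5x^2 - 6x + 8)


Distribute the minus sign:
  (8x^4 - 9x^3 + 3x^2 - x - 6)
- (-2x^4 + 3x^3 + 5x^2 - 6x + 8)
Negate second polynomial: 2x^4 - 3x^3 - 5x^2 + 6x - 8
Add: 10x^4 - 12x^3 - 2x^2 + 5x - 14


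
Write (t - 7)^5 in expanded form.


Expand (t - 7)^5 by repeated multiplication:
  (t - 7)^2 = t^2 - 14t + 49
  (t - 7)^3 = t^3 - 21t^2 + 147t - 343
  (t - 7)^4 = t^4 - 28t^3 + 294t^2 - 1372t + 2401
= t^5 - 35t^4 + 490t^3 - 3430t^2 + 12005t - 16807


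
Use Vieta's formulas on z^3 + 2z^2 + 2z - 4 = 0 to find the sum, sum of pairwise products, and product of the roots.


Monic cubic z^3+bz^2+cz+d=0: sum=-b, pairwise sum=c, product=-d.
b=2, c=2, d=-4
r1+r2+r3 = -2
r1r2+r1r3+r2r3 = 2
r1r2r3 = 4


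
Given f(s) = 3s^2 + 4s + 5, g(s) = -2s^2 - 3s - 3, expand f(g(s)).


Substitute g(s) into f:
f(g(s)) = 3*(-2s^2 - 3s - 3)^2 + 4*(-2s^2 - 3s - 3) + 5
(-2s^2 - 3s - 3)^2 = 4s^4 + 12s^3 + 21s^2 + 18s + 9
Expand and combine: 12s^4 + 36s^3 + 55s^2 + 42s + 20


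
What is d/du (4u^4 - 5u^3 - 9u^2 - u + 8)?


Apply the power rule term by term:
  d/du(4u^4) = 16u^3
  d/du(-5u^3) = -15u^2
  d/du(-9u^2) = -18u
  d/du(-u) = -1
  d/du(8) = 0
p'(u) = 16u^3 - 15u^2 - 18u - 1


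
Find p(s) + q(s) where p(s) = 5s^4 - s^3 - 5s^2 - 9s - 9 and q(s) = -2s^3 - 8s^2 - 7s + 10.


Align terms by degree and add:
  5s^4 - s^3 - 5s^2 - 9s - 9
  -2s^3 - 8s^2 - 7s + 10
= 5s^4 - 3s^3 - 13s^2 - 16s + 1


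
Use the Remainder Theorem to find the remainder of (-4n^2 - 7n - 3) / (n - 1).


By the Remainder Theorem, the remainder equals p(1):
  -4*(1)^2 = -4
  -7*(1)^1 = -7
  constant: -3
Sum: -4 - 7 - 3 = -14


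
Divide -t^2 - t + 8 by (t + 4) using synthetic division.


Synthetic division with c = -4. Coefficients: -1, -1, 8
Bring down -1.
  -1 * -4 = 4; 4 - 1 = 3
  3 * -4 = -12; -12 + 8 = -4
Quotient: -t + 3, Remainder: -4


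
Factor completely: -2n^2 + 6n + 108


Roots satisfy r1 + r2 = -b/a = 3 and r1*r2 = c/a = -54.
So r1 = -6, r2 = 9.
-2n^2 + 6n + 108 = -2(n - r1)(n - r2) = -2(n + 6)(n - 9)


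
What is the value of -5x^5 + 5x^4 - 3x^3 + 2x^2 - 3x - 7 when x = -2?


Using direct substitution:
  -5 * (-2)^5 = 160
  5 * (-2)^4 = 80
  -3 * (-2)^3 = 24
  2 * (-2)^2 = 8
  -3 * (-2)^1 = 6
  constant: -7
Sum = 160 + 80 + 24 + 8 + 6 - 7 = 271


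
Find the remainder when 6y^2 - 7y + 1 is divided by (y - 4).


By the Remainder Theorem, the remainder equals p(4):
  6*(4)^2 = 96
  -7*(4)^1 = -28
  constant: 1
Sum: 96 - 28 + 1 = 69


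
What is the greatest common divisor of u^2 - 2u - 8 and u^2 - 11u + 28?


Factor each:
  u^2 - 2u - 8 = (u - 4)(u + 2)
  u^2 - 11u + 28 = (u - 4)(u - 7)
Common monic factor: u - 4


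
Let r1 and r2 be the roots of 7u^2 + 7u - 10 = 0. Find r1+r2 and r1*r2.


For au^2+bu+c=0: sum = -b/a, product = c/a.
a=7, b=7, c=-10
Sum = -(7)/7 = -1
Product = (-10)/7 = -10/7


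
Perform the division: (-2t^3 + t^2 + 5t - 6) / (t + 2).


(-2t^3 + t^2 + 5t - 6) / (t + 2)
Step 1: -2t^2 * (t + 2) = -2t^3 - 4t^2; subtract.
Step 2: 5t * (t + 2) = 5t^2 + 10t; subtract.
Step 3: -5 * (t + 2) = -5t - 10; subtract.
Quotient: -2t^2 + 5t - 5, Remainder: 4


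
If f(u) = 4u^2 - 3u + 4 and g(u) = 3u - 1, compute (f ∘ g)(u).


Substitute g(u) into f:
f(g(u)) = 4*(3u - 1)^2 + (-3)*(3u - 1) + 4
(3u - 1)^2 = 9u^2 - 6u + 1
Expand and combine: 36u^2 - 33u + 11


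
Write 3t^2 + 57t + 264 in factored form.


Roots satisfy r1 + r2 = -b/a = -19 and r1*r2 = c/a = 88.
So r1 = -8, r2 = -11.
3t^2 + 57t + 264 = 3(t - r1)(t - r2) = 3(t + 8)(t + 11)


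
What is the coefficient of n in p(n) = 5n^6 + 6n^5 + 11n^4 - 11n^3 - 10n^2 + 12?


Read off the coefficient of n: 0


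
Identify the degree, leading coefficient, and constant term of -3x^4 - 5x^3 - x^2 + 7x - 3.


Highest power of x is 4, with coefficient -3. Constant term is -3.
Degree = 4, leading coefficient = -3, constant term = -3


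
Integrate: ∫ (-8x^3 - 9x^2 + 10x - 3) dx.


Reverse power rule on each term:
  ∫ -8x^3 dx = -2x^4
  ∫ -9x^2 dx = -3x^3
  ∫ 10x dx = 5x^2
  ∫ -3 dx = -3x
F(x) = -2x^4 - 3x^3 + 5x^2 - 3x + C


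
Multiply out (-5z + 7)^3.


Expand (-5z + 7)^3 by repeated multiplication:
  (-5z + 7)^2 = 25z^2 - 70z + 49
= -125z^3 + 525z^2 - 735z + 343


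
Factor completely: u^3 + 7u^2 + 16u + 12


Try integer roots (divisors of 12). u=-2: p(-2)=0.
Divide out (u + 2): quotient is u^2 + 5u + 6.
Factor the quadratic: (u + 3)(u + 2)
Result: (u + 2)(u + 3)(u + 2)


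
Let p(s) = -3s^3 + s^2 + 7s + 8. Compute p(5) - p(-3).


p(5) = -307
p(-3) = 77
p(5) - p(-3) = -307 - 77 = -384


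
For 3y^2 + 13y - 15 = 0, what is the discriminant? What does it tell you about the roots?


D = b^2 - 4ac = (13)^2 - 4(3)(-15) = 169 + 180 = 349
Since D > 0: two distinct irrational roots


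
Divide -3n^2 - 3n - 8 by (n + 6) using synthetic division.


Synthetic division with c = -6. Coefficients: -3, -3, -8
Bring down -3.
  -3 * -6 = 18; 18 - 3 = 15
  15 * -6 = -90; -90 - 8 = -98
Quotient: -3n + 15, Remainder: -98


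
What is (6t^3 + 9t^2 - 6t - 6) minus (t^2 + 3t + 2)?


Distribute the minus sign:
  (6t^3 + 9t^2 - 6t - 6)
- (t^2 + 3t + 2)
Negate second polynomial: -t^2 - 3t - 2
Add: 6t^3 + 8t^2 - 9t - 8


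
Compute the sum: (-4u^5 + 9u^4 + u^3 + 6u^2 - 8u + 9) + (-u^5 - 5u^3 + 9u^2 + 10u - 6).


Align terms by degree and add:
  -4u^5 + 9u^4 + u^3 + 6u^2 - 8u + 9
  -u^5 - 5u^3 + 9u^2 + 10u - 6
= -5u^5 + 9u^4 - 4u^3 + 15u^2 + 2u + 3


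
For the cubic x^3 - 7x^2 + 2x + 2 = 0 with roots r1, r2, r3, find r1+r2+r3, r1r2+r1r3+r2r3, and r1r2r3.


Monic cubic x^3+bx^2+cx+d=0: sum=-b, pairwise sum=c, product=-d.
b=-7, c=2, d=2
r1+r2+r3 = 7
r1r2+r1r3+r2r3 = 2
r1r2r3 = -2


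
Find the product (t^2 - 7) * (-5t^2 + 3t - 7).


Distribute each term of the first polynomial:
  (t^2)(-5t^2 + 3t - 7) = -5t^4 + 3t^3 - 7t^2
  (-7)(-5t^2 + 3t - 7) = 35t^2 - 21t + 49
Sum: -5t^4 + 3t^3 + 28t^2 - 21t + 49


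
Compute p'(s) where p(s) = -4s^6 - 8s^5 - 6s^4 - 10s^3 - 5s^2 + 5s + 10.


Apply the power rule term by term:
  d/ds(-4s^6) = -24s^5
  d/ds(-8s^5) = -40s^4
  d/ds(-6s^4) = -24s^3
  d/ds(-10s^3) = -30s^2
  d/ds(-5s^2) = -10s
  d/ds(5s) = 5
  d/ds(10) = 0
p'(s) = -24s^5 - 40s^4 - 24s^3 - 30s^2 - 10s + 5


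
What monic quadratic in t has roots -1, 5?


p(t) = (t + 1)(t - 5)
Expand: t^2 - 4t - 5


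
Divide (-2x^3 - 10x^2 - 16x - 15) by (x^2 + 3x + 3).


(-2x^3 - 10x^2 - 16x - 15) / (x^2 + 3x + 3)
Step 1: -2x * (x^2 + 3x + 3) = -2x^3 - 6x^2 - 6x; subtract.
Step 2: -4 * (x^2 + 3x + 3) = -4x^2 - 12x - 12; subtract.
Quotient: -2x - 4, Remainder: 2x - 3


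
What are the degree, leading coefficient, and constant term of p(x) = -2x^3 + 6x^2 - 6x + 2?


Highest power of x is 3, with coefficient -2. Constant term is 2.
Degree = 3, leading coefficient = -2, constant term = 2


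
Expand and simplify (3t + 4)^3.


Expand (3t + 4)^3 by repeated multiplication:
  (3t + 4)^2 = 9t^2 + 24t + 16
= 27t^3 + 108t^2 + 144t + 64


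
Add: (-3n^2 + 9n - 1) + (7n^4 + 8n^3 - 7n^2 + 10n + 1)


Align terms by degree and add:
  -3n^2 + 9n - 1
+ 7n^4 + 8n^3 - 7n^2 + 10n + 1
= 7n^4 + 8n^3 - 10n^2 + 19n


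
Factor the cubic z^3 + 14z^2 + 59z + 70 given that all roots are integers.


Try integer roots (divisors of 70). z=-7: p(-7)=0.
Divide out (z + 7): quotient is z^2 + 7z + 10.
Factor the quadratic: (z + 2)(z + 5)
Result: (z + 7)(z + 2)(z + 5)


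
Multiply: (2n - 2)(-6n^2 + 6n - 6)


Distribute each term of the first polynomial:
  (2n)(-6n^2 + 6n - 6) = -12n^3 + 12n^2 - 12n
  (-2)(-6n^2 + 6n - 6) = 12n^2 - 12n + 12
Sum: -12n^3 + 24n^2 - 24n + 12


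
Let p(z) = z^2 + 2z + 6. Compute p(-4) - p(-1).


p(-4) = 14
p(-1) = 5
p(-4) - p(-1) = 14 - 5 = 9


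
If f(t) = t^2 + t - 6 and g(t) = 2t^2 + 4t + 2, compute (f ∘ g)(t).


Substitute g(t) into f:
f(g(t)) = 1*(2t^2 + 4t + 2)^2 + 1*(2t^2 + 4t + 2) + (-6)
(2t^2 + 4t + 2)^2 = 4t^4 + 16t^3 + 24t^2 + 16t + 4
Expand and combine: 4t^4 + 16t^3 + 26t^2 + 20t


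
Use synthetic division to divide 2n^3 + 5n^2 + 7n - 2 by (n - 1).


Synthetic division with c = 1. Coefficients: 2, 5, 7, -2
Bring down 2.
  2 * 1 = 2; 2 + 5 = 7
  7 * 1 = 7; 7 + 7 = 14
  14 * 1 = 14; 14 - 2 = 12
Quotient: 2n^2 + 7n + 14, Remainder: 12


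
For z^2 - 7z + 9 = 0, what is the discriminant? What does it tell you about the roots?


D = b^2 - 4ac = (-7)^2 - 4(1)(9) = 49 - 36 = 13
Since D > 0: two distinct irrational roots


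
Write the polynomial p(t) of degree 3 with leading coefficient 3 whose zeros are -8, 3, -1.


p(t) = 3(t + 8)(t - 3)(t + 1)
Expand: 3t^3 + 18t^2 - 57t - 72


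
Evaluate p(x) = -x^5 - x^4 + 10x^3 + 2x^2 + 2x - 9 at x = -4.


Using direct substitution:
  -1 * (-4)^5 = 1024
  -1 * (-4)^4 = -256
  10 * (-4)^3 = -640
  2 * (-4)^2 = 32
  2 * (-4)^1 = -8
  constant: -9
Sum = 1024 - 256 - 640 + 32 - 8 - 9 = 143


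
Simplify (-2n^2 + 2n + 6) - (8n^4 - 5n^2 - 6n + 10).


Distribute the minus sign:
  (-2n^2 + 2n + 6)
- (8n^4 - 5n^2 - 6n + 10)
Negate second polynomial: -8n^4 + 5n^2 + 6n - 10
Add: -8n^4 + 3n^2 + 8n - 4


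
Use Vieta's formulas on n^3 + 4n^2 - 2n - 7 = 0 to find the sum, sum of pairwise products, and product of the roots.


Monic cubic n^3+bn^2+cn+d=0: sum=-b, pairwise sum=c, product=-d.
b=4, c=-2, d=-7
r1+r2+r3 = -4
r1r2+r1r3+r2r3 = -2
r1r2r3 = 7


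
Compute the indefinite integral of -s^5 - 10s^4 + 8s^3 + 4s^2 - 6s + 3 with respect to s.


Reverse power rule on each term:
  ∫ -s^5 ds = -(1/6)s^6
  ∫ -10s^4 ds = -2s^5
  ∫ 8s^3 ds = 2s^4
  ∫ 4s^2 ds = (4/3)s^3
  ∫ -6s ds = -3s^2
  ∫ 3 ds = 3s
F(s) = -(1/6)s^6 - 2s^5 + 2s^4 + (4/3)s^3 - 3s^2 + 3s + C


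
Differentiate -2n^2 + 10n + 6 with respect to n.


Apply the power rule term by term:
  d/dn(-2n^2) = -4n
  d/dn(10n) = 10
  d/dn(6) = 0
p'(n) = -4n + 10


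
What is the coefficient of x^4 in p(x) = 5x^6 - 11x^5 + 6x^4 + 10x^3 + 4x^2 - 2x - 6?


Read off the coefficient of x^4: 6


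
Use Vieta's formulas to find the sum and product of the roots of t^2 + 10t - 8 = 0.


For at^2+bt+c=0: sum = -b/a, product = c/a.
a=1, b=10, c=-8
Sum = -(10)/1 = -10
Product = (-8)/1 = -8


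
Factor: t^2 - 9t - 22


Roots satisfy r1 + r2 = -b/a = 9 and r1*r2 = c/a = -22.
So r1 = -2, r2 = 11.
t^2 - 9t - 22 = (t - r1)(t - r2) = (t + 2)(t - 11)


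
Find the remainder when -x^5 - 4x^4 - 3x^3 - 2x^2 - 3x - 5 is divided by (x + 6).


By the Remainder Theorem, the remainder equals p(-6):
  -1*(-6)^5 = 7776
  -4*(-6)^4 = -5184
  -3*(-6)^3 = 648
  -2*(-6)^2 = -72
  -3*(-6)^1 = 18
  constant: -5
Sum: 7776 - 5184 + 648 - 72 + 18 - 5 = 3181


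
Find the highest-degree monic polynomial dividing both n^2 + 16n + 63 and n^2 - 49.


Factor each:
  n^2 + 16n + 63 = (n + 7)(n + 9)
  n^2 - 49 = (n + 7)(n - 7)
Common monic factor: n + 7


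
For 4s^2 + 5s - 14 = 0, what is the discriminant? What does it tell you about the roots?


D = b^2 - 4ac = (5)^2 - 4(4)(-14) = 25 + 224 = 249
Since D > 0: two distinct irrational roots


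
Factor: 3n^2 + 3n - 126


Roots satisfy r1 + r2 = -b/a = -1 and r1*r2 = c/a = -42.
So r1 = 6, r2 = -7.
3n^2 + 3n - 126 = 3(n - r1)(n - r2) = 3(n - 6)(n + 7)


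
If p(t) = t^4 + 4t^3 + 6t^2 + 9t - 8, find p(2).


Using direct substitution:
  1 * (2)^4 = 16
  4 * (2)^3 = 32
  6 * (2)^2 = 24
  9 * (2)^1 = 18
  constant: -8
Sum = 16 + 32 + 24 + 18 - 8 = 82


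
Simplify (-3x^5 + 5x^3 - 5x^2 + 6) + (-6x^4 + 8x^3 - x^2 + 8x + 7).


Align terms by degree and add:
  -3x^5 + 5x^3 - 5x^2 + 6
  -6x^4 + 8x^3 - x^2 + 8x + 7
= -3x^5 - 6x^4 + 13x^3 - 6x^2 + 8x + 13


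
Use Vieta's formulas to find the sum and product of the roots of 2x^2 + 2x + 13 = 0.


For ax^2+bx+c=0: sum = -b/a, product = c/a.
a=2, b=2, c=13
Sum = -(2)/2 = -1
Product = (13)/2 = 13/2


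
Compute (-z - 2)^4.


Expand (-z - 2)^4 by repeated multiplication:
  (-z - 2)^2 = z^2 + 4z + 4
  (-z - 2)^3 = -z^3 - 6z^2 - 12z - 8
= z^4 + 8z^3 + 24z^2 + 32z + 16


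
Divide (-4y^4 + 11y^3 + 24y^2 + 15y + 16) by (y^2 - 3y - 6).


(-4y^4 + 11y^3 + 24y^2 + 15y + 16) / (y^2 - 3y - 6)
Step 1: -4y^2 * (y^2 - 3y - 6) = -4y^4 + 12y^3 + 24y^2; subtract.
Step 2: -y * (y^2 - 3y - 6) = -y^3 + 3y^2 + 6y; subtract.
Step 3: -3 * (y^2 - 3y - 6) = -3y^2 + 9y + 18; subtract.
Quotient: -4y^2 - y - 3, Remainder: -2


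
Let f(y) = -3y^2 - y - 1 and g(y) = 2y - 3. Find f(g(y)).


Substitute g(y) into f:
f(g(y)) = -3*(2y - 3)^2 + (-1)*(2y - 3) + (-1)
(2y - 3)^2 = 4y^2 - 12y + 9
Expand and combine: -12y^2 + 34y - 25


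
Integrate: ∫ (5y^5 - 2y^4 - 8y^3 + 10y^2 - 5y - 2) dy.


Reverse power rule on each term:
  ∫ 5y^5 dy = (5/6)y^6
  ∫ -2y^4 dy = -(2/5)y^5
  ∫ -8y^3 dy = -2y^4
  ∫ 10y^2 dy = (10/3)y^3
  ∫ -5y dy = -(5/2)y^2
  ∫ -2 dy = -2y
F(y) = (5/6)y^6 - (2/5)y^5 - 2y^4 + (10/3)y^3 - (5/2)y^2 - 2y + C


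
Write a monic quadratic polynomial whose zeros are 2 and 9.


p(n) = (n - 2)(n - 9)
Expand: n^2 - 11n + 18


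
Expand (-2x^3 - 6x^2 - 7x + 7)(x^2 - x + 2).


Distribute each term of the first polynomial:
  (-2x^3)(x^2 - x + 2) = -2x^5 + 2x^4 - 4x^3
  (-6x^2)(x^2 - x + 2) = -6x^4 + 6x^3 - 12x^2
  (-7x)(x^2 - x + 2) = -7x^3 + 7x^2 - 14x
  (7)(x^2 - x + 2) = 7x^2 - 7x + 14
Sum: -2x^5 - 4x^4 - 5x^3 + 2x^2 - 21x + 14


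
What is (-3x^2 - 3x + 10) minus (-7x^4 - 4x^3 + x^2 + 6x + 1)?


Distribute the minus sign:
  (-3x^2 - 3x + 10)
- (-7x^4 - 4x^3 + x^2 + 6x + 1)
Negate second polynomial: 7x^4 + 4x^3 - x^2 - 6x - 1
Add: 7x^4 + 4x^3 - 4x^2 - 9x + 9


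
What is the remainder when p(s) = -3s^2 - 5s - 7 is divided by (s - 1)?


By the Remainder Theorem, the remainder equals p(1):
  -3*(1)^2 = -3
  -5*(1)^1 = -5
  constant: -7
Sum: -3 - 5 - 7 = -15


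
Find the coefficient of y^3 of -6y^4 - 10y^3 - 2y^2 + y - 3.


Read off the coefficient of y^3: -10


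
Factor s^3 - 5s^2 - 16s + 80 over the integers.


Try integer roots (divisors of 80). s=5: p(5)=0.
Divide out (s - 5): quotient is s^2 - 16.
Factor the quadratic: (s + 4)(s - 4)
Result: (s - 5)(s + 4)(s - 4)


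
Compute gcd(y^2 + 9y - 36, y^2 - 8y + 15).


Factor each:
  y^2 + 9y - 36 = (y - 3)(y + 12)
  y^2 - 8y + 15 = (y - 3)(y - 5)
Common monic factor: y - 3


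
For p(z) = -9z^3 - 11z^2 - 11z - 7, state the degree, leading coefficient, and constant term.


Highest power of z is 3, with coefficient -9. Constant term is -7.
Degree = 3, leading coefficient = -9, constant term = -7


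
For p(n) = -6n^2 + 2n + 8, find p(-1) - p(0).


p(-1) = 0
p(0) = 8
p(-1) - p(0) = 0 - 8 = -8


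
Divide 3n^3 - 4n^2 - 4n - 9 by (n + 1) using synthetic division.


Synthetic division with c = -1. Coefficients: 3, -4, -4, -9
Bring down 3.
  3 * -1 = -3; -3 - 4 = -7
  -7 * -1 = 7; 7 - 4 = 3
  3 * -1 = -3; -3 - 9 = -12
Quotient: 3n^2 - 7n + 3, Remainder: -12


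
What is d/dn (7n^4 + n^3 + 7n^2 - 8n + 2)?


Apply the power rule term by term:
  d/dn(7n^4) = 28n^3
  d/dn(n^3) = 3n^2
  d/dn(7n^2) = 14n
  d/dn(-8n) = -8
  d/dn(2) = 0
p'(n) = 28n^3 + 3n^2 + 14n - 8


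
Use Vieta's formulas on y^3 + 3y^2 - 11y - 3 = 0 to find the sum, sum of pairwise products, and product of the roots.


Monic cubic y^3+by^2+cy+d=0: sum=-b, pairwise sum=c, product=-d.
b=3, c=-11, d=-3
r1+r2+r3 = -3
r1r2+r1r3+r2r3 = -11
r1r2r3 = 3


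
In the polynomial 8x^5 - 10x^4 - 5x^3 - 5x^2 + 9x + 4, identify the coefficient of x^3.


Read off the coefficient of x^3: -5


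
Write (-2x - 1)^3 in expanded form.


Expand (-2x - 1)^3 by repeated multiplication:
  (-2x - 1)^2 = 4x^2 + 4x + 1
= -8x^3 - 12x^2 - 6x - 1


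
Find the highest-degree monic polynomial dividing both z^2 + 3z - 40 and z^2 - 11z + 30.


Factor each:
  z^2 + 3z - 40 = (z - 5)(z + 8)
  z^2 - 11z + 30 = (z - 5)(z - 6)
Common monic factor: z - 5


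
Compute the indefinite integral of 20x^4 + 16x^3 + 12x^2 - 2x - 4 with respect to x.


Reverse power rule on each term:
  ∫ 20x^4 dx = 4x^5
  ∫ 16x^3 dx = 4x^4
  ∫ 12x^2 dx = 4x^3
  ∫ -2x dx = -x^2
  ∫ -4 dx = -4x
F(x) = 4x^5 + 4x^4 + 4x^3 - x^2 - 4x + C


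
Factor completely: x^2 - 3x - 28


Roots satisfy r1 + r2 = -b/a = 3 and r1*r2 = c/a = -28.
So r1 = -4, r2 = 7.
x^2 - 3x - 28 = (x - r1)(x - r2) = (x + 4)(x - 7)


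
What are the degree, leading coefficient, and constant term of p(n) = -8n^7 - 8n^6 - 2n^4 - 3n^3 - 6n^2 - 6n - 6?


Highest power of n is 7, with coefficient -8. Constant term is -6.
Degree = 7, leading coefficient = -8, constant term = -6


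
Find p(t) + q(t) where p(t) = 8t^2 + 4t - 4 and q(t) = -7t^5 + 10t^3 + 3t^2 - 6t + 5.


Align terms by degree and add:
  8t^2 + 4t - 4
  -7t^5 + 10t^3 + 3t^2 - 6t + 5
= -7t^5 + 10t^3 + 11t^2 - 2t + 1


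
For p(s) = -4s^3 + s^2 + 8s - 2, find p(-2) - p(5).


p(-2) = 18
p(5) = -437
p(-2) - p(5) = 18 + 437 = 455


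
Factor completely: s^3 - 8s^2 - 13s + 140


Try integer roots (divisors of 140). s=7: p(7)=0.
Divide out (s - 7): quotient is s^2 - s - 20.
Factor the quadratic: (s - 5)(s + 4)
Result: (s - 7)(s - 5)(s + 4)


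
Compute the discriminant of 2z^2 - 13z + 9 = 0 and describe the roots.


D = b^2 - 4ac = (-13)^2 - 4(2)(9) = 169 - 72 = 97
Since D > 0: two distinct irrational roots


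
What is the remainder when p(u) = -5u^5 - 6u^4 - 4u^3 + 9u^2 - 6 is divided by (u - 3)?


By the Remainder Theorem, the remainder equals p(3):
  -5*(3)^5 = -1215
  -6*(3)^4 = -486
  -4*(3)^3 = -108
  9*(3)^2 = 81
  0*(3)^1 = 0
  constant: -6
Sum: -1215 - 486 - 108 + 81 + 0 - 6 = -1734


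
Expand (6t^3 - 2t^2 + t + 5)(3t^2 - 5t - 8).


Distribute each term of the first polynomial:
  (6t^3)(3t^2 - 5t - 8) = 18t^5 - 30t^4 - 48t^3
  (-2t^2)(3t^2 - 5t - 8) = -6t^4 + 10t^3 + 16t^2
  (t)(3t^2 - 5t - 8) = 3t^3 - 5t^2 - 8t
  (5)(3t^2 - 5t - 8) = 15t^2 - 25t - 40
Sum: 18t^5 - 36t^4 - 35t^3 + 26t^2 - 33t - 40


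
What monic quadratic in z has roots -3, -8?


p(z) = (z + 3)(z + 8)
Expand: z^2 + 11z + 24


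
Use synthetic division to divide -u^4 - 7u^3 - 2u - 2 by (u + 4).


Synthetic division with c = -4. Coefficients: -1, -7, 0, -2, -2
Bring down -1.
  -1 * -4 = 4; 4 - 7 = -3
  -3 * -4 = 12; 12 + 0 = 12
  12 * -4 = -48; -48 - 2 = -50
  -50 * -4 = 200; 200 - 2 = 198
Quotient: -u^3 - 3u^2 + 12u - 50, Remainder: 198


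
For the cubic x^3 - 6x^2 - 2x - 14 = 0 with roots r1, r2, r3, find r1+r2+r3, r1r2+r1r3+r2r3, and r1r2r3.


Monic cubic x^3+bx^2+cx+d=0: sum=-b, pairwise sum=c, product=-d.
b=-6, c=-2, d=-14
r1+r2+r3 = 6
r1r2+r1r3+r2r3 = -2
r1r2r3 = 14


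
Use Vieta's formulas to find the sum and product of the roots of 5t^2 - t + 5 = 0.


For at^2+bt+c=0: sum = -b/a, product = c/a.
a=5, b=-1, c=5
Sum = -(-1)/5 = 1/5
Product = (5)/5 = 1


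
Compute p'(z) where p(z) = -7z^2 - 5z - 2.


Apply the power rule term by term:
  d/dz(-7z^2) = -14z
  d/dz(-5z) = -5
  d/dz(-2) = 0
p'(z) = -14z - 5


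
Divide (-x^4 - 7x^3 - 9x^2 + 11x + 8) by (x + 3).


(-x^4 - 7x^3 - 9x^2 + 11x + 8) / (x + 3)
Step 1: -x^3 * (x + 3) = -x^4 - 3x^3; subtract.
Step 2: -4x^2 * (x + 3) = -4x^3 - 12x^2; subtract.
Step 3: 3x * (x + 3) = 3x^2 + 9x; subtract.
Step 4: 2 * (x + 3) = 2x + 6; subtract.
Quotient: -x^3 - 4x^2 + 3x + 2, Remainder: 2
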